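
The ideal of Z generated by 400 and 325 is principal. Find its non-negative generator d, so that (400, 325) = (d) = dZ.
(400, 325) = (25); d = 25

In the PID Z, (a, b) is generated by gcd(a, b). Compute gcd(400, 325) with the extended Euclidean algorithm, tracking rows (r, s, t) with s·400 + t·325 = r:
  row A: (400, 1, 0)   [1·400 + 0·325 = 400]
  row B: (325, 0, 1)   [0·400 + 1·325 = 325]
  400 = 1·325 + 75   → row C = row A − 1·row B = (75, 1, −1)   [check: 1·400 − 1·325 = 75]
  325 = 4·75 + 25   → row D = row B − 4·row C = (25, −4, 5)   [check: −4·400 + 5·325 = 25]
  75 = 3·25 + 0   → remainder 0, stop. gcd = 25 (last nonzero row D).
So gcd(400, 325) = 25, with Bézout identity −4·400 + 5·325 = 25. Containment (⊇): the Bézout identity exhibits 25 as an element of (400, 325), giving (25) ⊆ (400, 325). Containment (⊆): since 25 | 400 and 25 | 325 (400 = 25·16, 325 = 25·13), every Z-linear combination of 400 and 325 is divisible by 25, so (400, 325) ⊆ (25). Therefore (400, 325) = (25), d = 25.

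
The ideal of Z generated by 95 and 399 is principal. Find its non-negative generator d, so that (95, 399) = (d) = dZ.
In the PID Z, (a, b) is generated by gcd(a, b). Compute gcd(399, 95) with the extended Euclidean algorithm, tracking rows (r, s, t) with s·399 + t·95 = r:
  row A: (399, 1, 0)   [1·399 + 0·95 = 399]
  row B: (95, 0, 1)   [0·399 + 1·95 = 95]
  399 = 4·95 + 19   → row C = row A − 4·row B = (19, 1, −4)   [check: 1·399 − 4·95 = 19]
  95 = 5·19 + 0   → remainder 0, stop. gcd = 19 (last nonzero row C).
So gcd(95, 399) = 19, with Bézout identity 1·399 − 4·95 = 19. Containment (⊇): the Bézout identity exhibits 19 as an element of (95, 399), giving (19) ⊆ (95, 399). Containment (⊆): since 19 | 95 and 19 | 399 (95 = 19·5, 399 = 19·21), every Z-linear combination of 95 and 399 is divisible by 19, so (95, 399) ⊆ (19). Therefore (95, 399) = (19), d = 19.

Final answer: (95, 399) = (19); d = 19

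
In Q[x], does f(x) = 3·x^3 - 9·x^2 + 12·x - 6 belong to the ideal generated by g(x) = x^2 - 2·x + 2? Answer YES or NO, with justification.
YES

In Q[x] the ideal (g) consists of all multiples of g, so f ∈ (g) iff g | f, i.e. iff the remainder of f on division by g is 0. Divide f by g (g is monic, so eliminate the leading term of the running remainder at each step):
  leading term 3·x^3: subtract (3·x)·g(x) = 3·x^3 - 6·x^2 + 6·x, leaving -3·x^2 + 6·x - 6
  leading term -3·x^2: subtract (-3)·g(x) = -3·x^2 + 6·x - 6, leaving 0
The remainder is 0, so f(x) = g(x) · h(x) with h(x) = 3·x - 3. Hence g | f, i.e. f ∈ (g).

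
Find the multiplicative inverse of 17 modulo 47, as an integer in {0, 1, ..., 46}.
Apply the extended Euclidean algorithm to (47, 17), tracking rows (r, s, t) with s·47 + t·17 = r. Each division r_prev = q·r_cur + r_new produces the new row as (previous row) − q·(current row):
  row A: (47, 1, 0)   [1·47 + 0·17 = 47]
  row B: (17, 0, 1)   [0·47 + 1·17 = 17]
  47 = 2·17 + 13   → row C = row A − 2·row B = (13, 1, −2)   [check: 1·47 − 2·17 = 13]
  17 = 1·13 + 4   → row D = row B − 1·row C = (4, −1, 3)   [check: −1·47 + 3·17 = 4]
  13 = 3·4 + 1   → row E = row C − 3·row D = (1, 4, −11)   [check: 4·47 − 11·17 = 1]
  4 = 4·1 + 0   → remainder 0, stop. gcd = 1 (last nonzero row E).
The gcd is 1, so 17 is invertible mod 47. The last nonzero row gives 4·47 − 11·17 = 1, so t = −11. So 17^(−1) ≡ −11 ≡ 36 (mod 47). Verify: 17 · 36 = 612 ≡ 1 (mod 47). ✓

Final answer: 17^(−1) ≡ 36 (mod 47)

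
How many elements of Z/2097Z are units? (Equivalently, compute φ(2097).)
Z/2097Z has φ(2097) = 1392 units

An element a ∈ Z/2097Z is a unit iff gcd(a, 2097) = 1, so the number of units is φ(2097). φ is multiplicative, with φ(p^e) = p^e − p^(e−1). Factorise 2097 = 3^2 · 233. Then
  φ(2097) = (3^2 − 3^1) · (233 − 1) = 6 · 232 = 1392.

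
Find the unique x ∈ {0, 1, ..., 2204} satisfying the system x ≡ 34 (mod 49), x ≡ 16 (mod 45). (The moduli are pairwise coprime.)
The moduli 49, 45 are pairwise coprime, so by the CRT there is a unique solution mod 49·45 = 2205.
Solve by successive substitution. Start with x ≡ 34 (mod 49).
  Combine with x ≡ 16 (mod 45): write x = 34 + 49·t and require 34 + 49·t ≡ 16 (mod 45), i.e. 49·t ≡ 16 − 34 ≡ 27 (mod 45). Since 49^(−1) ≡ 34 (mod 45) (49 ≡ 4 (mod 45)), t ≡ 34·27 ≡ 18 (mod 45). So x ≡ 34 + 49·18 = 916 (mod 2205).
Unique solution in [0, 2205): x = 916.

Final answer: x ≡ 916 (mod 2205); the representative in [0, 2205) is 916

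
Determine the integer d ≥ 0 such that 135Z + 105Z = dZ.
In the PID Z, (a, b) is generated by gcd(a, b). Compute gcd(135, 105) with the extended Euclidean algorithm, tracking rows (r, s, t) with s·135 + t·105 = r:
  row A: (135, 1, 0)   [1·135 + 0·105 = 135]
  row B: (105, 0, 1)   [0·135 + 1·105 = 105]
  135 = 1·105 + 30   → row C = row A − 1·row B = (30, 1, −1)   [check: 1·135 − 1·105 = 30]
  105 = 3·30 + 15   → row D = row B − 3·row C = (15, −3, 4)   [check: −3·135 + 4·105 = 15]
  30 = 2·15 + 0   → remainder 0, stop. gcd = 15 (last nonzero row D).
So gcd(135, 105) = 15, with Bézout identity −3·135 + 4·105 = 15. Containment (⊇): the Bézout identity exhibits 15 as an element of (135, 105), giving (15) ⊆ (135, 105). Containment (⊆): since 15 | 135 and 15 | 105 (135 = 15·9, 105 = 15·7), every Z-linear combination of 135 and 105 is divisible by 15, so (135, 105) ⊆ (15). Therefore (135, 105) = (15), d = 15.

Final answer: (135, 105) = (15); d = 15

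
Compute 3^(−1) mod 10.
Apply the extended Euclidean algorithm to (10, 3), tracking rows (r, s, t) with s·10 + t·3 = r. Each division r_prev = q·r_cur + r_new produces the new row as (previous row) − q·(current row):
  row A: (10, 1, 0)   [1·10 + 0·3 = 10]
  row B: (3, 0, 1)   [0·10 + 1·3 = 3]
  10 = 3·3 + 1   → row C = row A − 3·row B = (1, 1, −3)   [check: 1·10 − 3·3 = 1]
  3 = 3·1 + 0   → remainder 0, stop. gcd = 1 (last nonzero row C).
The gcd is 1, so 3 is invertible mod 10. The last nonzero row gives 1·10 − 3·3 = 1, so t = −3. So 3^(−1) ≡ −3 ≡ 7 (mod 10). Verify: 3 · 7 = 21 ≡ 1 (mod 10). ✓

Final answer: 3^(−1) ≡ 7 (mod 10)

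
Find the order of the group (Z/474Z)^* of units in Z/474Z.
(Z/474Z)^* consists of the classes a with gcd(a, 474) = 1, so its order is φ(474). φ is multiplicative, with φ(p^e) = p^e − p^(e−1). Factorise 474 = 2 · 3 · 79. Then
  φ(474) = (2 − 1) · (3 − 1) · (79 − 1) = 1 · 2 · 78 = 156.
Thus |(Z/474Z)^*| = 156.

Final answer: |(Z/474Z)^*| = 156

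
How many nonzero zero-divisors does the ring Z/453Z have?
In Z/453Z each nonzero element is either a unit (gcd with 453 is 1) or a zero-divisor (gcd > 1). The number of units is φ(453): factorise 453 = 3 · 151, so φ(453) = (3 − 1) · (151 − 1) = 2 · 150 = 300. The nonzero elements number 453 − 1 = 452. Hence the nonzero zero-divisors number 452 − 300 = 152.

Final answer: Z/453Z has 152 nonzero zero-divisors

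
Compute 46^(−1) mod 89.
46^(−1) ≡ 60 (mod 89)

Apply the extended Euclidean algorithm to (89, 46), tracking rows (r, s, t) with s·89 + t·46 = r. Each division r_prev = q·r_cur + r_new produces the new row as (previous row) − q·(current row):
  row A: (89, 1, 0)   [1·89 + 0·46 = 89]
  row B: (46, 0, 1)   [0·89 + 1·46 = 46]
  89 = 1·46 + 43   → row C = row A − 1·row B = (43, 1, −1)   [check: 1·89 − 1·46 = 43]
  46 = 1·43 + 3   → row D = row B − 1·row C = (3, −1, 2)   [check: −1·89 + 2·46 = 3]
  43 = 14·3 + 1   → row E = row C − 14·row D = (1, 15, −29)   [check: 15·89 − 29·46 = 1]
  3 = 3·1 + 0   → remainder 0, stop. gcd = 1 (last nonzero row E).
The gcd is 1, so 46 is invertible mod 89. The last nonzero row gives 15·89 − 29·46 = 1, so t = −29. So 46^(−1) ≡ −29 ≡ 60 (mod 89). Verify: 46 · 60 = 2760 ≡ 1 (mod 89). ✓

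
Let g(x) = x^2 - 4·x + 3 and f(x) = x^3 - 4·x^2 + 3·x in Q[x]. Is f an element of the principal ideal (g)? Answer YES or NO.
YES

In Q[x] the ideal (g) consists of all multiples of g, so f ∈ (g) iff g | f, i.e. iff the remainder of f on division by g is 0. Divide f by g (g is monic, so eliminate the leading term of the running remainder at each step):
  leading term x^3: subtract (x)·g(x) = x^3 - 4·x^2 + 3·x, leaving 0
The remainder is 0, so f(x) = g(x) · h(x) with h(x) = x. Hence g | f, i.e. f ∈ (g).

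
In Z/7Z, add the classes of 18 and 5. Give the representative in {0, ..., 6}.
Reduce the summands first: 18 ≡ 4 (mod 7), so 18 + 5 ≡ 4 + 5 (mod 7). 4 + 5 = 9; 9 = 1·7 + 2, so (18 + 5) mod 7 = 2.

Final answer: 2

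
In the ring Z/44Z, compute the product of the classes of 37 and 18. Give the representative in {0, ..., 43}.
Both factors are already reduced mod 44. 37 · 18 = 666. Dividing by 44: 666 = 15·44 + 6. So (37 · 18) mod 44 = 6.

Final answer: 6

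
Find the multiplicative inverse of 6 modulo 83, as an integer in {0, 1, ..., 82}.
6^(−1) ≡ 14 (mod 83)

Apply the extended Euclidean algorithm to (83, 6), tracking rows (r, s, t) with s·83 + t·6 = r. Each division r_prev = q·r_cur + r_new produces the new row as (previous row) − q·(current row):
  row A: (83, 1, 0)   [1·83 + 0·6 = 83]
  row B: (6, 0, 1)   [0·83 + 1·6 = 6]
  83 = 13·6 + 5   → row C = row A − 13·row B = (5, 1, −13)   [check: 1·83 − 13·6 = 5]
  6 = 1·5 + 1   → row D = row B − 1·row C = (1, −1, 14)   [check: −1·83 + 14·6 = 1]
  5 = 5·1 + 0   → remainder 0, stop. gcd = 1 (last nonzero row D).
The gcd is 1, so 6 is invertible mod 83. The last nonzero row gives −1·83 + 14·6 = 1, so t = 14. So 6^(−1) ≡ 14 (mod 83). Verify: 6 · 14 = 84 ≡ 1 (mod 83). ✓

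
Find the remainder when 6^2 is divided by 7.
1

Use repeated squaring. Binary(2) = 10. Walk through the bits of the exponent 2 left-to-right: at each bit after the leading one, square the running value, then multiply by 6 if the bit is 1 (always reducing mod 7):
  bit 1 = 1 (leading): start with 6.
  bit 2 = 0: square 6^2 = 36 ≡ 1 (mod 7).
Final value: 6^2 ≡ 1 (mod 7).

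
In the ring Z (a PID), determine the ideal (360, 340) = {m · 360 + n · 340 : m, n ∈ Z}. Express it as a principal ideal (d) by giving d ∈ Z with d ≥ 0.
(360, 340) = (20); d = 20

In the PID Z, (a, b) is generated by gcd(a, b). Compute gcd(360, 340) with the extended Euclidean algorithm, tracking rows (r, s, t) with s·360 + t·340 = r:
  row A: (360, 1, 0)   [1·360 + 0·340 = 360]
  row B: (340, 0, 1)   [0·360 + 1·340 = 340]
  360 = 1·340 + 20   → row C = row A − 1·row B = (20, 1, −1)   [check: 1·360 − 1·340 = 20]
  340 = 17·20 + 0   → remainder 0, stop. gcd = 20 (last nonzero row C).
So gcd(360, 340) = 20, with Bézout identity 1·360 − 1·340 = 20. Containment (⊇): the Bézout identity exhibits 20 as an element of (360, 340), giving (20) ⊆ (360, 340). Containment (⊆): since 20 | 360 and 20 | 340 (360 = 20·18, 340 = 20·17), every Z-linear combination of 360 and 340 is divisible by 20, so (360, 340) ⊆ (20). Therefore (360, 340) = (20), d = 20.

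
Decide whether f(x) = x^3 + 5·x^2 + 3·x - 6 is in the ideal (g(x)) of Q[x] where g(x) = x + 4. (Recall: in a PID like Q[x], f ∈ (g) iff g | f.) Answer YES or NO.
NO

In Q[x] the ideal (g) consists of all multiples of g, so f ∈ (g) iff g | f, i.e. iff the remainder of f on division by g is 0. Divide f by g (g is monic, so eliminate the leading term of the running remainder at each step):
  leading term x^3: subtract (x^2)·g(x) = x^3 + 4·x^2, leaving x^2 + 3·x - 6
  leading term x^2: subtract (x)·g(x) = x^2 + 4·x, leaving -x - 6
  leading term -x: subtract (-1)·g(x) = -x - 4, leaving -2
The remainder r(x) = -2 ≠ 0 (and deg r < deg g), so g ∤ f, i.e. f ∉ (g).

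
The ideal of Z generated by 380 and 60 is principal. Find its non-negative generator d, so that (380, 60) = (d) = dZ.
(380, 60) = (20); d = 20

In the PID Z, (a, b) is generated by gcd(a, b). Compute gcd(380, 60) with the extended Euclidean algorithm, tracking rows (r, s, t) with s·380 + t·60 = r:
  row A: (380, 1, 0)   [1·380 + 0·60 = 380]
  row B: (60, 0, 1)   [0·380 + 1·60 = 60]
  380 = 6·60 + 20   → row C = row A − 6·row B = (20, 1, −6)   [check: 1·380 − 6·60 = 20]
  60 = 3·20 + 0   → remainder 0, stop. gcd = 20 (last nonzero row C).
So gcd(380, 60) = 20, with Bézout identity 1·380 − 6·60 = 20. Containment (⊇): the Bézout identity exhibits 20 as an element of (380, 60), giving (20) ⊆ (380, 60). Containment (⊆): since 20 | 380 and 20 | 60 (380 = 20·19, 60 = 20·3), every Z-linear combination of 380 and 60 is divisible by 20, so (380, 60) ⊆ (20). Therefore (380, 60) = (20), d = 20.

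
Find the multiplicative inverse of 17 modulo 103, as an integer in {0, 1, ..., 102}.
Apply the extended Euclidean algorithm to (103, 17), tracking rows (r, s, t) with s·103 + t·17 = r. Each division r_prev = q·r_cur + r_new produces the new row as (previous row) − q·(current row):
  row A: (103, 1, 0)   [1·103 + 0·17 = 103]
  row B: (17, 0, 1)   [0·103 + 1·17 = 17]
  103 = 6·17 + 1   → row C = row A − 6·row B = (1, 1, −6)   [check: 1·103 − 6·17 = 1]
  17 = 17·1 + 0   → remainder 0, stop. gcd = 1 (last nonzero row C).
The gcd is 1, so 17 is invertible mod 103. The last nonzero row gives 1·103 − 6·17 = 1, so t = −6. So 17^(−1) ≡ −6 ≡ 97 (mod 103). Verify: 17 · 97 = 1649 ≡ 1 (mod 103). ✓

Final answer: 17^(−1) ≡ 97 (mod 103)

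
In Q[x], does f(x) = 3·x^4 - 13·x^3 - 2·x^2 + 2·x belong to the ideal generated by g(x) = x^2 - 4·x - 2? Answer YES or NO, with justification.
YES

In Q[x] the ideal (g) consists of all multiples of g, so f ∈ (g) iff g | f, i.e. iff the remainder of f on division by g is 0. Divide f by g (g is monic, so eliminate the leading term of the running remainder at each step):
  leading term 3·x^4: subtract (3·x^2)·g(x) = 3·x^4 - 12·x^3 - 6·x^2, leaving -x^3 + 4·x^2 + 2·x
  leading term -x^3: subtract (-x)·g(x) = -x^3 + 4·x^2 + 2·x, leaving 0
The remainder is 0, so f(x) = g(x) · h(x) with h(x) = 3·x^2 - x. Hence g | f, i.e. f ∈ (g).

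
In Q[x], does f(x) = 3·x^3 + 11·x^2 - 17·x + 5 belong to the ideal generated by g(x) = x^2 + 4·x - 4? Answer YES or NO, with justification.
NO

In Q[x] the ideal (g) consists of all multiples of g, so f ∈ (g) iff g | f, i.e. iff the remainder of f on division by g is 0. Divide f by g (g is monic, so eliminate the leading term of the running remainder at each step):
  leading term 3·x^3: subtract (3·x)·g(x) = 3·x^3 + 12·x^2 - 12·x, leaving -x^2 - 5·x + 5
  leading term -x^2: subtract (-1)·g(x) = -x^2 - 4·x + 4, leaving 1 - x
The remainder r(x) = 1 - x ≠ 0 (and deg r < deg g), so g ∤ f, i.e. f ∉ (g).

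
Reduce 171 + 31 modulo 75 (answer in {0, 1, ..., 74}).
52

Reduce the summands first: 171 ≡ 21 (mod 75), so 171 + 31 ≡ 21 + 31 (mod 75). 21 + 31 = 52; 52 = 0·75 + 52, so (171 + 31) mod 75 = 52.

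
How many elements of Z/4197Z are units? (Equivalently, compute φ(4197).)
Z/4197Z has φ(4197) = 2796 units

An element a ∈ Z/4197Z is a unit iff gcd(a, 4197) = 1, so the number of units is φ(4197). φ is multiplicative, with φ(p^e) = p^e − p^(e−1). Factorise 4197 = 3 · 1399. Then
  φ(4197) = (3 − 1) · (1399 − 1) = 2 · 1398 = 2796.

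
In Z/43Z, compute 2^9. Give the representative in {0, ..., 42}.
39

Use repeated squaring. Binary(9) = 1001. Walk through the bits of the exponent 9 left-to-right: at each bit after the leading one, square the running value, then multiply by 2 if the bit is 1 (always reducing mod 43):
  bit 1 = 1 (leading): start with 2.
  bit 2 = 0: square 2^2 = 4 (mod 43).
  bit 3 = 0: square 4^2 = 16 (mod 43).
  bit 4 = 1: square 16^2 = 256 ≡ 41; bit is 1, so multiply 41·2 = 82 ≡ 39 (mod 43).
Final value: 2^9 ≡ 39 (mod 43).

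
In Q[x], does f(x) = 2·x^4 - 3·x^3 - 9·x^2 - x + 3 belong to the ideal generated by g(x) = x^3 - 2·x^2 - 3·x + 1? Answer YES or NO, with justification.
In Q[x] the ideal (g) consists of all multiples of g, so f ∈ (g) iff g | f, i.e. iff the remainder of f on division by g is 0. Divide f by g (g is monic, so eliminate the leading term of the running remainder at each step):
  leading term 2·x^4: subtract (2·x)·g(x) = 2·x^4 - 4·x^3 - 6·x^2 + 2·x, leaving x^3 - 3·x^2 - 3·x + 3
  leading term x^3: subtract (1)·g(x) = x^3 - 2·x^2 - 3·x + 1, leaving 2 - x^2
The remainder r(x) = 2 - x^2 ≠ 0 (and deg r < deg g), so g ∤ f, i.e. f ∉ (g).

Final answer: NO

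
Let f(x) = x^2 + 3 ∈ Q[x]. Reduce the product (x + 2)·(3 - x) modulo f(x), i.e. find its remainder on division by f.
First multiply in Q[x] without reducing: a · b = -x^2 + x + 6. Now divide by f(x) = x^2 + 3, eliminating the leading term at each step:
  leading term -x^2: subtract (-1)·f(x) = -x^2 - 3, leaving x + 9
The degree is now < 2, so this is the remainder. Hence a · b ≡ x + 9 in Q[x]/(f).

Final answer: a · b ≡ x + 9 (mod f(x))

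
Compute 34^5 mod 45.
4

Use repeated squaring. Binary(5) = 101. Walk through the bits of the exponent 5 left-to-right: at each bit after the leading one, square the running value, then multiply by 34 if the bit is 1 (always reducing mod 45):
  bit 1 = 1 (leading): start with 34.
  bit 2 = 0: square 34^2 = 1156 ≡ 31 (mod 45).
  bit 3 = 1: square 31^2 = 961 ≡ 16; bit is 1, so multiply 16·34 = 544 ≡ 4 (mod 45).
Final value: 34^5 ≡ 4 (mod 45).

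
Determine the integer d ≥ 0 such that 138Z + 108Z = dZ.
In the PID Z, (a, b) is generated by gcd(a, b). Compute gcd(138, 108) with the extended Euclidean algorithm, tracking rows (r, s, t) with s·138 + t·108 = r:
  row A: (138, 1, 0)   [1·138 + 0·108 = 138]
  row B: (108, 0, 1)   [0·138 + 1·108 = 108]
  138 = 1·108 + 30   → row C = row A − 1·row B = (30, 1, −1)   [check: 1·138 − 1·108 = 30]
  108 = 3·30 + 18   → row D = row B − 3·row C = (18, −3, 4)   [check: −3·138 + 4·108 = 18]
  30 = 1·18 + 12   → row E = row C − 1·row D = (12, 4, −5)   [check: 4·138 − 5·108 = 12]
  18 = 1·12 + 6   → row F = row D − 1·row E = (6, −7, 9)   [check: −7·138 + 9·108 = 6]
  12 = 2·6 + 0   → remainder 0, stop. gcd = 6 (last nonzero row F).
So gcd(138, 108) = 6, with Bézout identity −7·138 + 9·108 = 6. Containment (⊇): the Bézout identity exhibits 6 as an element of (138, 108), giving (6) ⊆ (138, 108). Containment (⊆): since 6 | 138 and 6 | 108 (138 = 6·23, 108 = 6·18), every Z-linear combination of 138 and 108 is divisible by 6, so (138, 108) ⊆ (6). Therefore (138, 108) = (6), d = 6.

Final answer: (138, 108) = (6); d = 6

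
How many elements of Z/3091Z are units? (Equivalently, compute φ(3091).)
Z/3091Z has φ(3091) = 2800 units

An element a ∈ Z/3091Z is a unit iff gcd(a, 3091) = 1, so the number of units is φ(3091). φ is multiplicative, with φ(p^e) = p^e − p^(e−1). Factorise 3091 = 11 · 281. Then
  φ(3091) = (11 − 1) · (281 − 1) = 10 · 280 = 2800.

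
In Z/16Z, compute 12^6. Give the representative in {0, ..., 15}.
0

Use repeated squaring. Binary(6) = 110. Walk through the bits of the exponent 6 left-to-right: at each bit after the leading one, square the running value, then multiply by 12 if the bit is 1 (always reducing mod 16):
  bit 1 = 1 (leading): start with 12.
  bit 2 = 1: square 12^2 = 144 ≡ 0; bit is 1, so multiply 0·12 = 0 (mod 16).
  bit 3 = 0: square 0^2 = 0 (mod 16).
Final value: 12^6 ≡ 0 (mod 16).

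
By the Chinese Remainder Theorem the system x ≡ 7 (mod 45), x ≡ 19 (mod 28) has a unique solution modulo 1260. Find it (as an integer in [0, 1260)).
x ≡ 187 (mod 1260); the representative in [0, 1260) is 187

The moduli 45, 28 are pairwise coprime, so by the CRT there is a unique solution mod 45·28 = 1260.
Solve by successive substitution. Start with x ≡ 7 (mod 45).
  Combine with x ≡ 19 (mod 28): write x = 7 + 45·t and require 7 + 45·t ≡ 19 (mod 28), i.e. 45·t ≡ 19 − 7 ≡ 12 (mod 28). Since 45^(−1) ≡ 5 (mod 28) (45 ≡ 17 (mod 28)), t ≡ 5·12 ≡ 4 (mod 28). So x ≡ 7 + 45·4 = 187 (mod 1260).
Unique solution in [0, 1260): x = 187.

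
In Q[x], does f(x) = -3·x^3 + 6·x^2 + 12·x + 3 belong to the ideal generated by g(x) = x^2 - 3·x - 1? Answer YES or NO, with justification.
In Q[x] the ideal (g) consists of all multiples of g, so f ∈ (g) iff g | f, i.e. iff the remainder of f on division by g is 0. Divide f by g (g is monic, so eliminate the leading term of the running remainder at each step):
  leading term -3·x^3: subtract (-3·x)·g(x) = -3·x^3 + 9·x^2 + 3·x, leaving -3·x^2 + 9·x + 3
  leading term -3·x^2: subtract (-3)·g(x) = -3·x^2 + 9·x + 3, leaving 0
The remainder is 0, so f(x) = g(x) · h(x) with h(x) = -3·x - 3. Hence g | f, i.e. f ∈ (g).

Final answer: YES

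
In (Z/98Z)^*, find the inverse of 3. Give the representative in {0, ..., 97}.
Apply the extended Euclidean algorithm to (98, 3), tracking rows (r, s, t) with s·98 + t·3 = r. Each division r_prev = q·r_cur + r_new produces the new row as (previous row) − q·(current row):
  row A: (98, 1, 0)   [1·98 + 0·3 = 98]
  row B: (3, 0, 1)   [0·98 + 1·3 = 3]
  98 = 32·3 + 2   → row C = row A − 32·row B = (2, 1, −32)   [check: 1·98 − 32·3 = 2]
  3 = 1·2 + 1   → row D = row B − 1·row C = (1, −1, 33)   [check: −1·98 + 33·3 = 1]
  2 = 2·1 + 0   → remainder 0, stop. gcd = 1 (last nonzero row D).
The gcd is 1, so 3 is invertible mod 98. The last nonzero row gives −1·98 + 33·3 = 1, so t = 33. So 3^(−1) ≡ 33 (mod 98). Verify: 3 · 33 = 99 ≡ 1 (mod 98). ✓

Final answer: 3^(−1) ≡ 33 (mod 98)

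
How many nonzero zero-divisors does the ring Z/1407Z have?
Z/1407Z has 614 nonzero zero-divisors

In Z/1407Z each nonzero element is either a unit (gcd with 1407 is 1) or a zero-divisor (gcd > 1). The number of units is φ(1407): factorise 1407 = 3 · 7 · 67, so φ(1407) = (3 − 1) · (7 − 1) · (67 − 1) = 2 · 6 · 66 = 792. The nonzero elements number 1407 − 1 = 1406. Hence the nonzero zero-divisors number 1406 − 792 = 614.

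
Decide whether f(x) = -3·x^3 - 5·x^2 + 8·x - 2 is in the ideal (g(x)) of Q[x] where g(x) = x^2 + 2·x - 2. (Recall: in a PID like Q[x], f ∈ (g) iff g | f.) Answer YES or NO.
YES

In Q[x] the ideal (g) consists of all multiples of g, so f ∈ (g) iff g | f, i.e. iff the remainder of f on division by g is 0. Divide f by g (g is monic, so eliminate the leading term of the running remainder at each step):
  leading term -3·x^3: subtract (-3·x)·g(x) = -3·x^3 - 6·x^2 + 6·x, leaving x^2 + 2·x - 2
  leading term x^2: subtract (1)·g(x) = x^2 + 2·x - 2, leaving 0
The remainder is 0, so f(x) = g(x) · h(x) with h(x) = 1 - 3·x. Hence g | f, i.e. f ∈ (g).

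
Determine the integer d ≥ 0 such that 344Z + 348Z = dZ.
(344, 348) = (4); d = 4

In the PID Z, (a, b) is generated by gcd(a, b). Compute gcd(348, 344) with the extended Euclidean algorithm, tracking rows (r, s, t) with s·348 + t·344 = r:
  row A: (348, 1, 0)   [1·348 + 0·344 = 348]
  row B: (344, 0, 1)   [0·348 + 1·344 = 344]
  348 = 1·344 + 4   → row C = row A − 1·row B = (4, 1, −1)   [check: 1·348 − 1·344 = 4]
  344 = 86·4 + 0   → remainder 0, stop. gcd = 4 (last nonzero row C).
So gcd(344, 348) = 4, with Bézout identity 1·348 − 1·344 = 4. Containment (⊇): the Bézout identity exhibits 4 as an element of (344, 348), giving (4) ⊆ (344, 348). Containment (⊆): since 4 | 344 and 4 | 348 (344 = 4·86, 348 = 4·87), every Z-linear combination of 344 and 348 is divisible by 4, so (344, 348) ⊆ (4). Therefore (344, 348) = (4), d = 4.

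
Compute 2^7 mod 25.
3

Use repeated squaring. Binary(7) = 111. Walk through the bits of the exponent 7 left-to-right: at each bit after the leading one, square the running value, then multiply by 2 if the bit is 1 (always reducing mod 25):
  bit 1 = 1 (leading): start with 2.
  bit 2 = 1: square 2^2 = 4; bit is 1, so multiply 4·2 = 8 (mod 25).
  bit 3 = 1: square 8^2 = 64 ≡ 14; bit is 1, so multiply 14·2 = 28 ≡ 3 (mod 25).
Final value: 2^7 ≡ 3 (mod 25).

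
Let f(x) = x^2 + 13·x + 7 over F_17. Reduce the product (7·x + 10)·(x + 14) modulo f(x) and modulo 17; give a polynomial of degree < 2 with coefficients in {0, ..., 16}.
Multiply as integer polynomials: a · b = 7·x^2 + 108·x + 140. Reducing coefficients mod 17: a · b ≡ 7·x^2 + 6·x + 4. Now divide by f(x) = x^2 + 13·x + 7 in F_17[x], eliminating the leading term at each step:
  leading term 7·x^2: subtract (7)·f(x) = 7·x^2 + 6·x + 15, leaving 6 (coefficients mod 17)
The degree is now < 2, so this is the remainder. Hence a · b ≡ 6 in F_17[x]/(f).

Final answer: a · b ≡ 6 (mod f(x))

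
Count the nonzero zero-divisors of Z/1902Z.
Z/1902Z has 1269 nonzero zero-divisors

In Z/1902Z each nonzero element is either a unit (gcd with 1902 is 1) or a zero-divisor (gcd > 1). The number of units is φ(1902): factorise 1902 = 2 · 3 · 317, so φ(1902) = (2 − 1) · (3 − 1) · (317 − 1) = 1 · 2 · 316 = 632. The nonzero elements number 1902 − 1 = 1901. Hence the nonzero zero-divisors number 1901 − 632 = 1269.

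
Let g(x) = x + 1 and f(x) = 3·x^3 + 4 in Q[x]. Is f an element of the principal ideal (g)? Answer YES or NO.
NO

In Q[x] the ideal (g) consists of all multiples of g, so f ∈ (g) iff g | f, i.e. iff the remainder of f on division by g is 0. Divide f by g (g is monic, so eliminate the leading term of the running remainder at each step):
  leading term 3·x^3: subtract (3·x^2)·g(x) = 3·x^3 + 3·x^2, leaving 4 - 3·x^2
  leading term -3·x^2: subtract (-3·x)·g(x) = -3·x^2 - 3·x, leaving 3·x + 4
  leading term 3·x: subtract (3)·g(x) = 3·x + 3, leaving 1
The remainder r(x) = 1 ≠ 0 (and deg r < deg g), so g ∤ f, i.e. f ∉ (g).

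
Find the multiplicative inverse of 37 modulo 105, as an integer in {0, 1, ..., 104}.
Apply the extended Euclidean algorithm to (105, 37), tracking rows (r, s, t) with s·105 + t·37 = r. Each division r_prev = q·r_cur + r_new produces the new row as (previous row) − q·(current row):
  row A: (105, 1, 0)   [1·105 + 0·37 = 105]
  row B: (37, 0, 1)   [0·105 + 1·37 = 37]
  105 = 2·37 + 31   → row C = row A − 2·row B = (31, 1, −2)   [check: 1·105 − 2·37 = 31]
  37 = 1·31 + 6   → row D = row B − 1·row C = (6, −1, 3)   [check: −1·105 + 3·37 = 6]
  31 = 5·6 + 1   → row E = row C − 5·row D = (1, 6, −17)   [check: 6·105 − 17·37 = 1]
  6 = 6·1 + 0   → remainder 0, stop. gcd = 1 (last nonzero row E).
The gcd is 1, so 37 is invertible mod 105. The last nonzero row gives 6·105 − 17·37 = 1, so t = −17. So 37^(−1) ≡ −17 ≡ 88 (mod 105). Verify: 37 · 88 = 3256 ≡ 1 (mod 105). ✓

Final answer: 37^(−1) ≡ 88 (mod 105)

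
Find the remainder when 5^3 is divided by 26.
21

Use repeated squaring. Binary(3) = 11. Walk through the bits of the exponent 3 left-to-right: at each bit after the leading one, square the running value, then multiply by 5 if the bit is 1 (always reducing mod 26):
  bit 1 = 1 (leading): start with 5.
  bit 2 = 1: square 5^2 = 25; bit is 1, so multiply 25·5 = 125 ≡ 21 (mod 26).
Final value: 5^3 ≡ 21 (mod 26).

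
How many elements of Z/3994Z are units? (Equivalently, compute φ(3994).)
An element a ∈ Z/3994Z is a unit iff gcd(a, 3994) = 1, so the number of units is φ(3994). φ is multiplicative, with φ(p^e) = p^e − p^(e−1). Factorise 3994 = 2 · 1997. Then
  φ(3994) = (2 − 1) · (1997 − 1) = 1 · 1996 = 1996.

Final answer: Z/3994Z has φ(3994) = 1996 units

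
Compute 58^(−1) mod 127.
58^(−1) ≡ 46 (mod 127)

Apply the extended Euclidean algorithm to (127, 58), tracking rows (r, s, t) with s·127 + t·58 = r. Each division r_prev = q·r_cur + r_new produces the new row as (previous row) − q·(current row):
  row A: (127, 1, 0)   [1·127 + 0·58 = 127]
  row B: (58, 0, 1)   [0·127 + 1·58 = 58]
  127 = 2·58 + 11   → row C = row A − 2·row B = (11, 1, −2)   [check: 1·127 − 2·58 = 11]
  58 = 5·11 + 3   → row D = row B − 5·row C = (3, −5, 11)   [check: −5·127 + 11·58 = 3]
  11 = 3·3 + 2   → row E = row C − 3·row D = (2, 16, −35)   [check: 16·127 − 35·58 = 2]
  3 = 1·2 + 1   → row F = row D − 1·row E = (1, −21, 46)   [check: −21·127 + 46·58 = 1]
  2 = 2·1 + 0   → remainder 0, stop. gcd = 1 (last nonzero row F).
The gcd is 1, so 58 is invertible mod 127. The last nonzero row gives −21·127 + 46·58 = 1, so t = 46. So 58^(−1) ≡ 46 (mod 127). Verify: 58 · 46 = 2668 ≡ 1 (mod 127). ✓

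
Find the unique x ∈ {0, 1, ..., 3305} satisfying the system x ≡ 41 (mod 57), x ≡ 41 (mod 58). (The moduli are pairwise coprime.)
x ≡ 41 (mod 3306); the representative in [0, 3306) is 41

The moduli 57, 58 are pairwise coprime, so by the CRT there is a unique solution mod 57·58 = 3306.
Solve by successive substitution. Start with x ≡ 41 (mod 57).
  Combine with x ≡ 41 (mod 58): write x = 41 + 57·t and require 41 + 57·t ≡ 41 (mod 58), i.e. 57·t ≡ 41 − 41 ≡ 0 (mod 58). Since 57^(−1) ≡ 57 (mod 58), t ≡ 57·0 ≡ 0 (mod 58). So x ≡ 41 + 57·0 = 41 (mod 3306).
Unique solution in [0, 3306): x = 41.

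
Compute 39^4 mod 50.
Use repeated squaring. Binary(4) = 100. Walk through the bits of the exponent 4 left-to-right: at each bit after the leading one, square the running value, then multiply by 39 if the bit is 1 (always reducing mod 50):
  bit 1 = 1 (leading): start with 39.
  bit 2 = 0: square 39^2 = 1521 ≡ 21 (mod 50).
  bit 3 = 0: square 21^2 = 441 ≡ 41 (mod 50).
Final value: 39^4 ≡ 41 (mod 50).

Final answer: 41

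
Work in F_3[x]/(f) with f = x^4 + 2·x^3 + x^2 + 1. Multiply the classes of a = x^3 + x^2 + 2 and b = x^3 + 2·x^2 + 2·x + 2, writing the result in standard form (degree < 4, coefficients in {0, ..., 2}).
a · b ≡ x^2 (mod f(x))

Multiply as integer polynomials: a · b = x^6 + 3·x^5 + 4·x^4 + 6·x^3 + 6·x^2 + 4·x + 4. Reducing coefficients mod 3: a · b ≡ x^6 + x^4 + x + 1. Now divide by f(x) = x^4 + 2·x^3 + x^2 + 1 in F_3[x], eliminating the leading term at each step:
  leading term x^6: subtract (x^2)·f(x) = x^6 + 2·x^5 + x^4 + x^2, leaving x^5 + 2·x^2 + x + 1 (coefficients mod 3)
  leading term x^5: subtract (x)·f(x) = x^5 + 2·x^4 + x^3 + x, leaving x^4 + 2·x^3 + 2·x^2 + 1 (coefficients mod 3)
  leading term x^4: subtract (1)·f(x) = x^4 + 2·x^3 + x^2 + 1, leaving x^2 (coefficients mod 3)
The degree is now < 4, so this is the remainder. Hence a · b ≡ x^2 in F_3[x]/(f).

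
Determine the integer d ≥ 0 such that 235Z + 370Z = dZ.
(235, 370) = (5); d = 5

In the PID Z, (a, b) is generated by gcd(a, b). Compute gcd(370, 235) with the extended Euclidean algorithm, tracking rows (r, s, t) with s·370 + t·235 = r:
  row A: (370, 1, 0)   [1·370 + 0·235 = 370]
  row B: (235, 0, 1)   [0·370 + 1·235 = 235]
  370 = 1·235 + 135   → row C = row A − 1·row B = (135, 1, −1)   [check: 1·370 − 1·235 = 135]
  235 = 1·135 + 100   → row D = row B − 1·row C = (100, −1, 2)   [check: −1·370 + 2·235 = 100]
  135 = 1·100 + 35   → row E = row C − 1·row D = (35, 2, −3)   [check: 2·370 − 3·235 = 35]
  100 = 2·35 + 30   → row F = row D − 2·row E = (30, −5, 8)   [check: −5·370 + 8·235 = 30]
  35 = 1·30 + 5   → row G = row E − 1·row F = (5, 7, −11)   [check: 7·370 − 11·235 = 5]
  30 = 6·5 + 0   → remainder 0, stop. gcd = 5 (last nonzero row G).
So gcd(235, 370) = 5, with Bézout identity 7·370 − 11·235 = 5. Containment (⊇): the Bézout identity exhibits 5 as an element of (235, 370), giving (5) ⊆ (235, 370). Containment (⊆): since 5 | 235 and 5 | 370 (235 = 5·47, 370 = 5·74), every Z-linear combination of 235 and 370 is divisible by 5, so (235, 370) ⊆ (5). Therefore (235, 370) = (5), d = 5.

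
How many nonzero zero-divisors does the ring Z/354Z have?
Z/354Z has 237 nonzero zero-divisors

In Z/354Z each nonzero element is either a unit (gcd with 354 is 1) or a zero-divisor (gcd > 1). The number of units is φ(354): factorise 354 = 2 · 3 · 59, so φ(354) = (2 − 1) · (3 − 1) · (59 − 1) = 1 · 2 · 58 = 116. The nonzero elements number 354 − 1 = 353. Hence the nonzero zero-divisors number 353 − 116 = 237.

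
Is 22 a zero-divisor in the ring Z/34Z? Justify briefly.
gcd(22, 34) = 2 > 1, so 22 is not a unit in Z/34Z. In Z/nZ every nonzero non-unit is a zero-divisor: explicitly, take b = 34/gcd = 17 ≠ 0 (mod 34); then 22·17 = 374 = 11·34, i.e. 22·17 ≡ 0 (mod 34). So 22 is a zero-divisor.

Final answer: YES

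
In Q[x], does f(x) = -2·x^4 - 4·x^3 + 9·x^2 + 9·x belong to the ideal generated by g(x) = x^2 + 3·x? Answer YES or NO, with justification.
YES

In Q[x] the ideal (g) consists of all multiples of g, so f ∈ (g) iff g | f, i.e. iff the remainder of f on division by g is 0. Divide f by g (g is monic, so eliminate the leading term of the running remainder at each step):
  leading term -2·x^4: subtract (-2·x^2)·g(x) = -2·x^4 - 6·x^3, leaving 2·x^3 + 9·x^2 + 9·x
  leading term 2·x^3: subtract (2·x)·g(x) = 2·x^3 + 6·x^2, leaving 3·x^2 + 9·x
  leading term 3·x^2: subtract (3)·g(x) = 3·x^2 + 9·x, leaving 0
The remainder is 0, so f(x) = g(x) · h(x) with h(x) = -2·x^2 + 2·x + 3. Hence g | f, i.e. f ∈ (g).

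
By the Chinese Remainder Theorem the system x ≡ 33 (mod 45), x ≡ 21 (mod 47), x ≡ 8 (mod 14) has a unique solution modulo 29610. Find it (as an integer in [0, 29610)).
The moduli 45, 47, 14 are pairwise coprime, so by the CRT there is a unique solution mod 45·47·14 = 29610.
Solve by successive substitution. Start with x ≡ 33 (mod 45).
  Combine with x ≡ 21 (mod 47): write x = 33 + 45·t and require 33 + 45·t ≡ 21 (mod 47), i.e. 45·t ≡ 21 − 33 ≡ 35 (mod 47). Since 45^(−1) ≡ 23 (mod 47), t ≡ 23·35 ≡ 6 (mod 47). So x ≡ 33 + 45·6 = 303 (mod 2115).
  Combine with x ≡ 8 (mod 14): write x = 303 + 2115·t and require 303 + 2115·t ≡ 8 (mod 14), i.e. 2115·t ≡ 8 − 303 ≡ 13 (mod 14). Since 2115^(−1) ≡ 1 (mod 14) (2115 ≡ 1 (mod 14)), t ≡ 1·13 ≡ 13 (mod 14). So x ≡ 303 + 2115·13 = 27798 (mod 29610).
Unique solution in [0, 29610): x = 27798.

Final answer: x ≡ 27798 (mod 29610); the representative in [0, 29610) is 27798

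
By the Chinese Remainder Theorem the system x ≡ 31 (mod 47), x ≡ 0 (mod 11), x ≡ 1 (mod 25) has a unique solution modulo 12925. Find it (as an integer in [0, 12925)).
x ≡ 4026 (mod 12925); the representative in [0, 12925) is 4026

The moduli 47, 11, 25 are pairwise coprime, so by the CRT there is a unique solution mod 47·11·25 = 12925.
Solve by successive substitution. Start with x ≡ 31 (mod 47).
  Combine with x ≡ 0 (mod 11): write x = 31 + 47·t and require 31 + 47·t ≡ 0 (mod 11), i.e. 47·t ≡ 0 − 31 ≡ 2 (mod 11). Since 47^(−1) ≡ 4 (mod 11) (47 ≡ 3 (mod 11)), t ≡ 4·2 ≡ 8 (mod 11). So x ≡ 31 + 47·8 = 407 (mod 517).
  Combine with x ≡ 1 (mod 25): write x = 407 + 517·t and require 407 + 517·t ≡ 1 (mod 25), i.e. 517·t ≡ 1 − 407 ≡ 19 (mod 25). Since 517^(−1) ≡ 3 (mod 25) (517 ≡ 17 (mod 25)), t ≡ 3·19 ≡ 7 (mod 25). So x ≡ 407 + 517·7 = 4026 (mod 12925).
Unique solution in [0, 12925): x = 4026.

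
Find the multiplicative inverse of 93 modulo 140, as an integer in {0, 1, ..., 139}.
93^(−1) ≡ 137 (mod 140)

Apply the extended Euclidean algorithm to (140, 93), tracking rows (r, s, t) with s·140 + t·93 = r. Each division r_prev = q·r_cur + r_new produces the new row as (previous row) − q·(current row):
  row A: (140, 1, 0)   [1·140 + 0·93 = 140]
  row B: (93, 0, 1)   [0·140 + 1·93 = 93]
  140 = 1·93 + 47   → row C = row A − 1·row B = (47, 1, −1)   [check: 1·140 − 1·93 = 47]
  93 = 1·47 + 46   → row D = row B − 1·row C = (46, −1, 2)   [check: −1·140 + 2·93 = 46]
  47 = 1·46 + 1   → row E = row C − 1·row D = (1, 2, −3)   [check: 2·140 − 3·93 = 1]
  46 = 46·1 + 0   → remainder 0, stop. gcd = 1 (last nonzero row E).
The gcd is 1, so 93 is invertible mod 140. The last nonzero row gives 2·140 − 3·93 = 1, so t = −3. So 93^(−1) ≡ −3 ≡ 137 (mod 140). Verify: 93 · 137 = 12741 ≡ 1 (mod 140). ✓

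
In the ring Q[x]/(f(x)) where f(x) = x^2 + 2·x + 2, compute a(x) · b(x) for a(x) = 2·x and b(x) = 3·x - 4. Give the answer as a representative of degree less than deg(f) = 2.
First multiply in Q[x] without reducing: a · b = 6·x^2 - 8·x. Now divide by f(x) = x^2 + 2·x + 2, eliminating the leading term at each step:
  leading term 6·x^2: subtract (6)·f(x) = 6·x^2 + 12·x + 12, leaving -20·x - 12
The degree is now < 2, so this is the remainder. Hence a · b ≡ -20·x - 12 in Q[x]/(f).

Final answer: a · b ≡ -20·x - 12 (mod f(x))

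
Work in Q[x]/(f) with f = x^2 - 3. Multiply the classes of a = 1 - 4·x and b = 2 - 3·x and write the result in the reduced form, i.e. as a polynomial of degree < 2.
First multiply in Q[x] without reducing: a · b = 12·x^2 - 11·x + 2. Now divide by f(x) = x^2 - 3, eliminating the leading term at each step:
  leading term 12·x^2: subtract (12)·f(x) = 12·x^2 - 36, leaving 38 - 11·x
The degree is now < 2, so this is the remainder. Hence a · b ≡ 38 - 11·x in Q[x]/(f).

Final answer: a · b ≡ 38 - 11·x (mod f(x))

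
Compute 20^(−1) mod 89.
20^(−1) ≡ 49 (mod 89)

Apply the extended Euclidean algorithm to (89, 20), tracking rows (r, s, t) with s·89 + t·20 = r. Each division r_prev = q·r_cur + r_new produces the new row as (previous row) − q·(current row):
  row A: (89, 1, 0)   [1·89 + 0·20 = 89]
  row B: (20, 0, 1)   [0·89 + 1·20 = 20]
  89 = 4·20 + 9   → row C = row A − 4·row B = (9, 1, −4)   [check: 1·89 − 4·20 = 9]
  20 = 2·9 + 2   → row D = row B − 2·row C = (2, −2, 9)   [check: −2·89 + 9·20 = 2]
  9 = 4·2 + 1   → row E = row C − 4·row D = (1, 9, −40)   [check: 9·89 − 40·20 = 1]
  2 = 2·1 + 0   → remainder 0, stop. gcd = 1 (last nonzero row E).
The gcd is 1, so 20 is invertible mod 89. The last nonzero row gives 9·89 − 40·20 = 1, so t = −40. So 20^(−1) ≡ −40 ≡ 49 (mod 89). Verify: 20 · 49 = 980 ≡ 1 (mod 89). ✓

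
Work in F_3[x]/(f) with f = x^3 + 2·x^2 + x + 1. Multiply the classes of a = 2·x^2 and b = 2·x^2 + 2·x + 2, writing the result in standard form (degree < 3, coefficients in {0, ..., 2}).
a · b ≡ 2·x^2 + 1 (mod f(x))

Multiply as integer polynomials: a · b = 4·x^4 + 4·x^3 + 4·x^2. Reducing coefficients mod 3: a · b ≡ x^4 + x^3 + x^2. Now divide by f(x) = x^3 + 2·x^2 + x + 1 in F_3[x], eliminating the leading term at each step:
  leading term x^4: subtract (x)·f(x) = x^4 + 2·x^3 + x^2 + x, leaving 2·x^3 + 2·x (coefficients mod 3)
  leading term 2·x^3: subtract (2)·f(x) = 2·x^3 + x^2 + 2·x + 2, leaving 2·x^2 + 1 (coefficients mod 3)
The degree is now < 3, so this is the remainder. Hence a · b ≡ 2·x^2 + 1 in F_3[x]/(f).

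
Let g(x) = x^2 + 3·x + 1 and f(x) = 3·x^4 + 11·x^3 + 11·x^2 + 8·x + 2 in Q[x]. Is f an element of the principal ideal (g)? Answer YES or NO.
YES

In Q[x] the ideal (g) consists of all multiples of g, so f ∈ (g) iff g | f, i.e. iff the remainder of f on division by g is 0. Divide f by g (g is monic, so eliminate the leading term of the running remainder at each step):
  leading term 3·x^4: subtract (3·x^2)·g(x) = 3·x^4 + 9·x^3 + 3·x^2, leaving 2·x^3 + 8·x^2 + 8·x + 2
  leading term 2·x^3: subtract (2·x)·g(x) = 2·x^3 + 6·x^2 + 2·x, leaving 2·x^2 + 6·x + 2
  leading term 2·x^2: subtract (2)·g(x) = 2·x^2 + 6·x + 2, leaving 0
The remainder is 0, so f(x) = g(x) · h(x) with h(x) = 3·x^2 + 2·x + 2. Hence g | f, i.e. f ∈ (g).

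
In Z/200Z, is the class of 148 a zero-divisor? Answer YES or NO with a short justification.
YES

gcd(148, 200) = 4 > 1, so 148 is not a unit in Z/200Z. In Z/nZ every nonzero non-unit is a zero-divisor: explicitly, take b = 200/gcd = 50 ≠ 0 (mod 200); then 148·50 = 7400 = 37·200, i.e. 148·50 ≡ 0 (mod 200). So 148 is a zero-divisor.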